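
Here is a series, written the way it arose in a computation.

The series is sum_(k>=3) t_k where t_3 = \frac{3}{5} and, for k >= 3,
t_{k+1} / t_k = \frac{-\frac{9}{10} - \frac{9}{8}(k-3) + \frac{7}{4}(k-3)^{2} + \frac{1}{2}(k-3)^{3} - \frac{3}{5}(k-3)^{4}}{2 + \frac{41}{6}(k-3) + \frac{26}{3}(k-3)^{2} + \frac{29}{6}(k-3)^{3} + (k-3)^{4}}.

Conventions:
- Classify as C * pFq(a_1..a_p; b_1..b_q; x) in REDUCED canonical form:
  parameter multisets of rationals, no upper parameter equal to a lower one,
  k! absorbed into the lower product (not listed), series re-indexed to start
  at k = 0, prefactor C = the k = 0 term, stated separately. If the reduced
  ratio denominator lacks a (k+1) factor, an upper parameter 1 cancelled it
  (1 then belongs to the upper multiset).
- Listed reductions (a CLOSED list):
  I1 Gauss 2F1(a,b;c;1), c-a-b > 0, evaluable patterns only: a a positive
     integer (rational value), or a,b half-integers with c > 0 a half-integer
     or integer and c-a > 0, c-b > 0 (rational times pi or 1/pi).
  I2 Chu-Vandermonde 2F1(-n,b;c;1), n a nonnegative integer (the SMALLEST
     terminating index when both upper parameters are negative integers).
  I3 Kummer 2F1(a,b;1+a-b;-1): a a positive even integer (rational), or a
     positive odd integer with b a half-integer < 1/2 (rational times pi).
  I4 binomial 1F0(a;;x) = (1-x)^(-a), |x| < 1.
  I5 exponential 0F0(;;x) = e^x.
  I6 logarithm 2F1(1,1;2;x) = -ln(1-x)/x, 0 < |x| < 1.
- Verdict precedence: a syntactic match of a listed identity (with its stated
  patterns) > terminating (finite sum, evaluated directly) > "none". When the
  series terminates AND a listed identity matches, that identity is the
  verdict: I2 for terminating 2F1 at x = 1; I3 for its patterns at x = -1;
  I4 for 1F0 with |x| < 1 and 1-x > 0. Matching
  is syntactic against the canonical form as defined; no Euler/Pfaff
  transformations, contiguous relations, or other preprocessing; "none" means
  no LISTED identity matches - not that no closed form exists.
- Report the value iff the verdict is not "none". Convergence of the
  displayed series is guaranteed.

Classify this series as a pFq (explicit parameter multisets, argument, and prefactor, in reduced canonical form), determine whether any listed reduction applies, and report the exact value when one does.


Canonical form: C = \frac{3}{5} times 3F2 with upper {-\frac{3}{2}, -\frac{4}{3}, \frac{1}{2}}, lower {1, \frac{4}{3}}, x = -\frac{3}{5}. Verdict: none (x = -\frac{3}{5}): each listed identity misses the multisets {-\frac{3}{2}, -\frac{4}{3}, \frac{1}{2}} ; {1, \frac{4}{3}}.

Key observation: from the first term \frac{3}{5}: factor the ratio over Q (prefactor 3/5): negated roots = parameters.
Consecutive-term ratio: r(k) = -\frac{3}{5} * (k-\frac{3}{2}) (k-\frac{4}{3}) (k+\frac{1}{2}) / [(k+1) (k+\frac{4}{3}) (k+1)] - poly over poly, x = -\frac{3}{5} from leading terms; C = \frac{3}{5} at k = 0.


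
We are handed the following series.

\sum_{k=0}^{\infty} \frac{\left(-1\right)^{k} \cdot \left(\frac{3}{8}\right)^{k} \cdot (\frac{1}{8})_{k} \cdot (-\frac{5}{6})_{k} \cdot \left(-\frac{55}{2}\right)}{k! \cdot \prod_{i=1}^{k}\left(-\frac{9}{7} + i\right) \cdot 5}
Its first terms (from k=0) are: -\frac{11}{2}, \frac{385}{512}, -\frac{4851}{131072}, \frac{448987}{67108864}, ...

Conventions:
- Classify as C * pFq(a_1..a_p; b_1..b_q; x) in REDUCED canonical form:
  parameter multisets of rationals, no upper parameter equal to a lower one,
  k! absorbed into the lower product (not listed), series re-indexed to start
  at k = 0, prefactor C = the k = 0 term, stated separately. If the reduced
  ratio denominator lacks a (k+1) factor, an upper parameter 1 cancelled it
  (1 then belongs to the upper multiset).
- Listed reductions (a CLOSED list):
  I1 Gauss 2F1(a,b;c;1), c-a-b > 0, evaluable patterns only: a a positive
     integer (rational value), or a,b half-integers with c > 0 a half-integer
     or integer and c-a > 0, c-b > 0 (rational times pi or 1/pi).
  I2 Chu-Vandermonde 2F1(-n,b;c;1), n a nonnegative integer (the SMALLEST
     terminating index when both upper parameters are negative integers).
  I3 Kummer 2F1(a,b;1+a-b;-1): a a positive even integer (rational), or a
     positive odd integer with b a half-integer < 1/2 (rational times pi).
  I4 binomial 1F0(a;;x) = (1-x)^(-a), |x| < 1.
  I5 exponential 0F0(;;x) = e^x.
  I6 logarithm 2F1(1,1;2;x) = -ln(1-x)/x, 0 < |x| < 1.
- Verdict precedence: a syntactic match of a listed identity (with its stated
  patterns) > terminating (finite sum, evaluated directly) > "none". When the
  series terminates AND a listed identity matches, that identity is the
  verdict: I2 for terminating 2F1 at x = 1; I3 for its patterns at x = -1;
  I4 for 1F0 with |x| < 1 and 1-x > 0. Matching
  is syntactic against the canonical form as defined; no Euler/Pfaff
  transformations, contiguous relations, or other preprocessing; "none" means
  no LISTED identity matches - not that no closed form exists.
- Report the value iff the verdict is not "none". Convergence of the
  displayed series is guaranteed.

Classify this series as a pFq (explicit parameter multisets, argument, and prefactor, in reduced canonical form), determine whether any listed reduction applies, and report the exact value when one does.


Reduced: x = -\frac{3}{8}, 2F1, upper = {-\frac{5}{6}, \frac{1}{8}}, lower = {-\frac{2}{7}}, C = -\frac{11}{2}. Verdict: none here - no I1-I6 shape fits x = -\frac{3}{8} with lower {-\frac{2}{7}}.

First insight: t_0 = -\frac{11}{2} here, and the lower running product (C = -11/2, x = -3/8) is a rising factorial.
Consecutive-term ratio: r(k) = -\frac{3}{8} * (k-\frac{5}{6}) (k+\frac{1}{8}) / [(k-\frac{2}{7}) (k+1)] - rational; roots negated = parameters, x = -\frac{3}{8}, C = -\frac{11}{2}.


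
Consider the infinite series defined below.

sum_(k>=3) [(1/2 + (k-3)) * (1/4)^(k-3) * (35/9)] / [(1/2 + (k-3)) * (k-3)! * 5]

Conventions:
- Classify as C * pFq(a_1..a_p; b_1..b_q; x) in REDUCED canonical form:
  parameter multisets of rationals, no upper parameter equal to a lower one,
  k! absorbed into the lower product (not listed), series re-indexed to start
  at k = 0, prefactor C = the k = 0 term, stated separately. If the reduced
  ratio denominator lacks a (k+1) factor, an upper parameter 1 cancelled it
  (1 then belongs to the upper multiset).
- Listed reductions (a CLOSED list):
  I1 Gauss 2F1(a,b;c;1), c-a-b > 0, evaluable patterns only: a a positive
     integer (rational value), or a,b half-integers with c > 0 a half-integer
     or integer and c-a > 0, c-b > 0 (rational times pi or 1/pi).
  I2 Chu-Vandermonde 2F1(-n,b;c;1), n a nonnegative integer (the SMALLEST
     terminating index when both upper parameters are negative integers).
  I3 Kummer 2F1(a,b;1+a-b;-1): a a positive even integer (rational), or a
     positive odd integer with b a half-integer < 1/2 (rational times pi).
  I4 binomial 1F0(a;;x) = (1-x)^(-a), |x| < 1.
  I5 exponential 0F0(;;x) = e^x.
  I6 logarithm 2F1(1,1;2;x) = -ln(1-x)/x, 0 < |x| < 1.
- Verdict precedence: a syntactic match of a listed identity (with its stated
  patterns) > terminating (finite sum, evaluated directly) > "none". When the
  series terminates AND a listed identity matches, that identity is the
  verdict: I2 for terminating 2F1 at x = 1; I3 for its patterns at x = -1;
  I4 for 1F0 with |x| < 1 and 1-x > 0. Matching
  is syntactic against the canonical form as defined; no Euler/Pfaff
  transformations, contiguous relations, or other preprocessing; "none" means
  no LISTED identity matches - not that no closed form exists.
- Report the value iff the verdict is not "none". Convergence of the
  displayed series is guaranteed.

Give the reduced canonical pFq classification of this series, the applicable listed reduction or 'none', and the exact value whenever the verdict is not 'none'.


Structural cue: from the first term 7/9: the constant factors (prefactor 7/9) combine into one prefactor.
Adjacent-term ratio: r(k) = (1/4) * 1 / [(k+1)] - rational in k, leading ratio (1/4); with t_0 = 7/9, classification follows.

With C = 7/9: the canonical form is 0F0(-; -; 1/4). Verdict: this is the exponential series (I5) (the 0F0 exponential series at x = 1/4). Value: (7/9) * e^(1/4).


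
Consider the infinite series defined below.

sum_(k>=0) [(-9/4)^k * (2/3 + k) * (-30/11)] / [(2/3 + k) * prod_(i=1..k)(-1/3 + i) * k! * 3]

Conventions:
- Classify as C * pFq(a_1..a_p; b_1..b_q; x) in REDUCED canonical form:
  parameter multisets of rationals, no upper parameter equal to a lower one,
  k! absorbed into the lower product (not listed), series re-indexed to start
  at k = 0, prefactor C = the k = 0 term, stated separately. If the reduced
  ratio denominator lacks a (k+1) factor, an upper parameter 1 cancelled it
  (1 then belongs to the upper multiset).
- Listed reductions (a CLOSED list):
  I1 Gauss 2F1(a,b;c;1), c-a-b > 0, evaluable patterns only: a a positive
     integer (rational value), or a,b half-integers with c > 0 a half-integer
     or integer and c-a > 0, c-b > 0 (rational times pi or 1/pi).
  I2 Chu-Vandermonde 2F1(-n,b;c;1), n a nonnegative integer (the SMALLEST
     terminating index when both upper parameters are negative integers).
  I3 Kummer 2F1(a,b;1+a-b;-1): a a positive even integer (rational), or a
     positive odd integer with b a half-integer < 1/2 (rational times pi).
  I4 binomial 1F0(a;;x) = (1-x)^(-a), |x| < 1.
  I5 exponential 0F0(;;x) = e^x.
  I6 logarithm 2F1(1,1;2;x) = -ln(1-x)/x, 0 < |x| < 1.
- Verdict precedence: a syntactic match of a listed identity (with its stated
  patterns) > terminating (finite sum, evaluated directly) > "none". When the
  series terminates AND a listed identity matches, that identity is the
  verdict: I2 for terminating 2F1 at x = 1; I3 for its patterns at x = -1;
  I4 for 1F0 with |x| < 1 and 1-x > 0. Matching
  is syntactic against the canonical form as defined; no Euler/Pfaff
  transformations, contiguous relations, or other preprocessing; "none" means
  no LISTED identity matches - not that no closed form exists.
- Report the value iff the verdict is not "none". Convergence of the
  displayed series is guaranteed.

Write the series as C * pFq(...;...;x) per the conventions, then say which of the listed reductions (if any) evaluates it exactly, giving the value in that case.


Reduced: x = -9/4, 0F1, upper = {-}, lower = {2/3}, C = -10/11. Verdict: none - at argument -9/4 the multisets {-} ; {2/3} match no listed identity.

Key observation: t_0 = -10/11 here, and the lower running product (prefactor -10/11) is a rising factorial.
Term ratio: r(k) = (-9/4) * 1 / [(k+2/3) (k+1)] - rational in k. x = (-9/4); t_0 = -10/11; negate the roots.


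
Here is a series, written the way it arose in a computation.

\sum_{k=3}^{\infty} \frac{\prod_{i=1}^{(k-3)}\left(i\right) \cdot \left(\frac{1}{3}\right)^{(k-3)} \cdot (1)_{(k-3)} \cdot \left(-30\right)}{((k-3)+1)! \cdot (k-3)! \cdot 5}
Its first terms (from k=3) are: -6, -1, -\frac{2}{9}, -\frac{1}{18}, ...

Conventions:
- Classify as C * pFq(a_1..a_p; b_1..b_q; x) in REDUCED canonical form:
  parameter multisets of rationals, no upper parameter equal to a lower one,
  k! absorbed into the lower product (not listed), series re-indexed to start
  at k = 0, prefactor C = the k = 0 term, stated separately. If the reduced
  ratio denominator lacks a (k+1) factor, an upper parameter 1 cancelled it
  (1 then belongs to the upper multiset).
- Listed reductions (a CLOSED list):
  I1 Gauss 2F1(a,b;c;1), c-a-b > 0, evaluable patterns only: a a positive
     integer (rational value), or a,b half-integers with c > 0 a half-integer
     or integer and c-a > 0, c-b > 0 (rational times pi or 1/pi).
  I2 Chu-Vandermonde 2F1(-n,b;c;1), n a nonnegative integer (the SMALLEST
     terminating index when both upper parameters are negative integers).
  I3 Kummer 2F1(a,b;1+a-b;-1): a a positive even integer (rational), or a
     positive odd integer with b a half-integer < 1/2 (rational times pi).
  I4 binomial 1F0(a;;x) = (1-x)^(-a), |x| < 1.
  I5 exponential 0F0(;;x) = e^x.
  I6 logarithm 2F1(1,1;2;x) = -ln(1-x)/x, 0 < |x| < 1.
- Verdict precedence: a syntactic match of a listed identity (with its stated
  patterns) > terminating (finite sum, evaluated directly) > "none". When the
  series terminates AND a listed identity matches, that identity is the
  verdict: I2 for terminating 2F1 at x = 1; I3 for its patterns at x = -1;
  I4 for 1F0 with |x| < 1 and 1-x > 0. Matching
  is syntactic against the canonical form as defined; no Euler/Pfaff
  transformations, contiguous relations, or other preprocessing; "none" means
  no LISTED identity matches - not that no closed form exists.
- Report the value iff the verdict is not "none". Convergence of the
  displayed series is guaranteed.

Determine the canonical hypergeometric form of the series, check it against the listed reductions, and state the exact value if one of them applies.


The series (x = \frac{1}{3}) is 2F1: upper {1, 1}, lower {2}, prefactor -6. Verdict: the logarithmic series (I6) applies (the logarithm: parameters (1,1;2), x = \frac{1}{3}). Its exact value is 18 \cdot \ln\left(\frac{2}{3}\right).

First insight: with t_0 = -6, the denominator's factorial ratio (C = -6, x = 1/3) is a lower Pochhammer.
Ratio: r(k) = \frac{1}{3} * (k+1) (k+1) / [(k+2) (k+1)] ; factor over Q: parameters, x = \frac{1}{3}, and C = -6.


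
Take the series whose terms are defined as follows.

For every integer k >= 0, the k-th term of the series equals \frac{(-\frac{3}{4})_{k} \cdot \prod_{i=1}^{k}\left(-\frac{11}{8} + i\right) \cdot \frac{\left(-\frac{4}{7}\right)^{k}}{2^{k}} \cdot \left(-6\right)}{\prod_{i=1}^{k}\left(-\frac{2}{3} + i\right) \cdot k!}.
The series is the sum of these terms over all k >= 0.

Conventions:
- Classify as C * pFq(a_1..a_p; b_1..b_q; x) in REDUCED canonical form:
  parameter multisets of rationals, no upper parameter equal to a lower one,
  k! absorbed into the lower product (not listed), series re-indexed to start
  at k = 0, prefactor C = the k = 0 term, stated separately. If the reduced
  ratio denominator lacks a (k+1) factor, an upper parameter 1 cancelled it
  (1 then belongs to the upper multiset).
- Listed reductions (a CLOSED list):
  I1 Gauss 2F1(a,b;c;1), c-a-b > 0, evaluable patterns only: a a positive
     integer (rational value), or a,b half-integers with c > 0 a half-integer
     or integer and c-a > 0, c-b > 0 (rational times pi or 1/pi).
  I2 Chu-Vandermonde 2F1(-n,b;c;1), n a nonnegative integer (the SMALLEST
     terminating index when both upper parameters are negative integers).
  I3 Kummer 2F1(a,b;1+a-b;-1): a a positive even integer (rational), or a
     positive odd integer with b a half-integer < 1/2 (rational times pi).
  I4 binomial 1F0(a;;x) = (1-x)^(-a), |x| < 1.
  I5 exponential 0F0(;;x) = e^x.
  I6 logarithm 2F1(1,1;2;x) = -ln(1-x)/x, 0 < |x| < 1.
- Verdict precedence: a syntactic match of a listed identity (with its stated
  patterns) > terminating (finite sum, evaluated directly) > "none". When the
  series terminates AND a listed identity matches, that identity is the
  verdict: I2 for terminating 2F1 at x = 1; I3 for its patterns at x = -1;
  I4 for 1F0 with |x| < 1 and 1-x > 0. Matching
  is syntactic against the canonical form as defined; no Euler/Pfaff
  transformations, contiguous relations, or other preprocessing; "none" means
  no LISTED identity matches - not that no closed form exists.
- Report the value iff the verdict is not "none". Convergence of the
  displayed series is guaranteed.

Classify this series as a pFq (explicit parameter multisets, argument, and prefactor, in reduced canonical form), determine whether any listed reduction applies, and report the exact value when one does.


The tell: with t_0 = -6, the running product (prefactor -6) telescopes to a rising factorial.
Term ratio: r(k) = -\frac{2}{7} * (k-\frac{3}{4}) (k-\frac{3}{8}) / [(k+\frac{1}{3}) (k+1)] ; factor over Q: parameters, x = -\frac{2}{7}, and C = -6.

Canonical form: C = -6 times 2F1 with upper {-\frac{3}{4}, -\frac{3}{8}}, lower {\frac{1}{3}}, x = -\frac{2}{7}. Verdict: none - this 2F1 at x = -\frac{2}{7} matches no listed pattern, and upper {-\frac{3}{4}, -\frac{3}{8}} holds no stopper.


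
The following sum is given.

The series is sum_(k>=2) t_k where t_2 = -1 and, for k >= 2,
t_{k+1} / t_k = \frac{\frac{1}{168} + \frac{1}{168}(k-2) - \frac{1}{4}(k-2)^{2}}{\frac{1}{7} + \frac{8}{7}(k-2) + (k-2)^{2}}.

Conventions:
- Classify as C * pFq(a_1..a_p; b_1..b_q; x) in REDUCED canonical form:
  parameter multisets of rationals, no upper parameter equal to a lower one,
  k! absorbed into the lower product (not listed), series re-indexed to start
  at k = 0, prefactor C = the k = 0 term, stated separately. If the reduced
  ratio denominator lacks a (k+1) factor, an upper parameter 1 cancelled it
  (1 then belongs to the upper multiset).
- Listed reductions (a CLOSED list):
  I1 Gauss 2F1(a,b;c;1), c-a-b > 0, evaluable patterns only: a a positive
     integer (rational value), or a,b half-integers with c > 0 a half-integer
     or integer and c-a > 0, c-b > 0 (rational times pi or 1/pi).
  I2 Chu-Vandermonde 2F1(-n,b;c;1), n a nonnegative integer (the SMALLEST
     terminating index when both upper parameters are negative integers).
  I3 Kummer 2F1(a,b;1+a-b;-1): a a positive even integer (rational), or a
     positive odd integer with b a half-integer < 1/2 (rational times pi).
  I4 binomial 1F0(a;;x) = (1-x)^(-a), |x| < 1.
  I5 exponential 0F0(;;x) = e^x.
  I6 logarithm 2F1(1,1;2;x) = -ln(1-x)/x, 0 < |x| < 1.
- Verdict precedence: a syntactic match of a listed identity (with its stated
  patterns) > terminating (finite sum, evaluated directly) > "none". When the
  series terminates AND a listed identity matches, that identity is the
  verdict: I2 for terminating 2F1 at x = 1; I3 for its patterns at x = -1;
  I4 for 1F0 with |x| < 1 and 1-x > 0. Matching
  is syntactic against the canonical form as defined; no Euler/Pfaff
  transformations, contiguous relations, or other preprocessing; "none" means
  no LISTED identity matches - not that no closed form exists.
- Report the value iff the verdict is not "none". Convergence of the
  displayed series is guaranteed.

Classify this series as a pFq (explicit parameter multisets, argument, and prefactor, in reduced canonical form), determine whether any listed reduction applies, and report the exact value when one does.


Canonical form: C = -1 times 1F0 with upper {-\frac{1}{6}}, lower {-}, x = -\frac{1}{4}. Verdict at x = -\frac{1}{4}: the binomial series (I4) matches (the 1F0 binomial series: exponent 1/6, x = -\frac{1}{4}). Exact value: \left(-1\right) \cdot \left(\frac{5}{4}\right)^{\frac{1}{6}}.

Structural cue: t_0 being -1, the parameter 1/7 appears in both the upper and lower lists and cancels.
Adjacent-term ratio: r(k) = -\frac{1}{4} * (k-\frac{1}{6}) / [(k+1)] - rational in k. x = -\frac{1}{4}; t_0 = -1; negate the roots.


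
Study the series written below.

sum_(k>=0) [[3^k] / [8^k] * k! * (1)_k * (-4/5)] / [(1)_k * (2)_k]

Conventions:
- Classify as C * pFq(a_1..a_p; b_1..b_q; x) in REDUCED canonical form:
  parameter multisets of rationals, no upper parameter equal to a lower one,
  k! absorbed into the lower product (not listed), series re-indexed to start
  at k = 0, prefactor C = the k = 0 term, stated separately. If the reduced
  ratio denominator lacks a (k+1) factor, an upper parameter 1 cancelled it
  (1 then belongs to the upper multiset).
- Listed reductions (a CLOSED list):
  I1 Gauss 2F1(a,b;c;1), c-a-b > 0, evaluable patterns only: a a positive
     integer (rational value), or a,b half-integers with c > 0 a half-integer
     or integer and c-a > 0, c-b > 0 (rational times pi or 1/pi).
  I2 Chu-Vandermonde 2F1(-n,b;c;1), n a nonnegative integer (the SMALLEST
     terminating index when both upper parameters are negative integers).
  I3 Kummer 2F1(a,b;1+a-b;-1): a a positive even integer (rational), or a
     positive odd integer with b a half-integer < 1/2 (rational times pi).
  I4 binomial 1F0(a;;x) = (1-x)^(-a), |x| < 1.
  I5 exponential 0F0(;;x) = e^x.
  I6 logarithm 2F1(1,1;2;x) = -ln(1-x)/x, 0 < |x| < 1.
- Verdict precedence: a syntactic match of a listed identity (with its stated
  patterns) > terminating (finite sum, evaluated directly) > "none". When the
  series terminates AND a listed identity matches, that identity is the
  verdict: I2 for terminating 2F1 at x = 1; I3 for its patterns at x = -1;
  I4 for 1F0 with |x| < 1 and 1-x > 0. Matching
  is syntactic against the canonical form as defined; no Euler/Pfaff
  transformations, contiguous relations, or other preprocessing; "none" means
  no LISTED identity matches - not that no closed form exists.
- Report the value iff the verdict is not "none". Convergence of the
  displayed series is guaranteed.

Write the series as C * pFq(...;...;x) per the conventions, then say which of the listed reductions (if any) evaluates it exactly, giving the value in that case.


At argument 3/8: a 2F1 with upper {1, 1}, lower {2}, scaled by C = -4/5. Verdict: the logarithmic series (I6) applies (the logarithm: parameters (1,1;2), x = 3/8). Exact value: (32/15) * ln(5/8).

The tell: x = (3/8) and (1)_k (prefactor -4/5) is k! itself.
Adjacent-term ratio: r(k) = (3/8) * (k+1) (k+1) / [(k+2) (k+1)] ; factor over Q: parameters, x = (3/8), and C = -4/5.


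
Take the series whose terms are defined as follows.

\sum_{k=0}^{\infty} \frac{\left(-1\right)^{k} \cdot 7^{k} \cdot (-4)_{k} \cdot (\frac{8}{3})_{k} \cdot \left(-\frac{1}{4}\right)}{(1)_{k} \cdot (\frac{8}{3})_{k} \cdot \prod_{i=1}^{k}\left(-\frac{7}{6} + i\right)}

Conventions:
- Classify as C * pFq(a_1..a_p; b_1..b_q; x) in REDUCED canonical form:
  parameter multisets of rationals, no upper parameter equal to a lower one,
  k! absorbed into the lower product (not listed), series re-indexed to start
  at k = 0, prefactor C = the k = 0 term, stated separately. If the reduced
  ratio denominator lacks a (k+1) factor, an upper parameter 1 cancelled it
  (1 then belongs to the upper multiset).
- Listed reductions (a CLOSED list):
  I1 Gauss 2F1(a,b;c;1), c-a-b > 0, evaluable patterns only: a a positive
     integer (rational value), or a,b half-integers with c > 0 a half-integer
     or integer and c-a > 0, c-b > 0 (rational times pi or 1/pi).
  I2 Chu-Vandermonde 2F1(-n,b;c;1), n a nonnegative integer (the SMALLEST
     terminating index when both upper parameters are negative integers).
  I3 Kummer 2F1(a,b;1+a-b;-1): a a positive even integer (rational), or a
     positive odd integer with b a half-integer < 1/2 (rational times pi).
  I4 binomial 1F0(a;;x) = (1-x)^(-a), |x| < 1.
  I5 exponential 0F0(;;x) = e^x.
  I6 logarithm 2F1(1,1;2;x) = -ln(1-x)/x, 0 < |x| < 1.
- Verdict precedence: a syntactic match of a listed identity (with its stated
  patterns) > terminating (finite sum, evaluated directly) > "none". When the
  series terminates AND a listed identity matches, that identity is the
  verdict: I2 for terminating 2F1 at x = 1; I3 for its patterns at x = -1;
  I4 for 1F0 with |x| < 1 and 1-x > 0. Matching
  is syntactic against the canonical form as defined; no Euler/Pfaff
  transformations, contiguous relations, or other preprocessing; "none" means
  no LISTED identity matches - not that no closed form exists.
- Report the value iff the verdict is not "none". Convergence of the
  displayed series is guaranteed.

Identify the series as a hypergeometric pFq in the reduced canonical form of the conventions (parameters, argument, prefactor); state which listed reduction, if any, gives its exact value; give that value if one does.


At argument -7: a 1F1 with upper {-4}, lower {-\frac{1}{6}}, scaled by C = -\frac{1}{4}. Verdict: terminating - upper parameter -4 makes this a finite sum (last index 4), evaluated exactly. Exact value: \frac{935003}{340}.

First insight: from the first term -\frac{1}{4}: the (-1)^k factor (prefactor -1/4) folds into the argument's sign.
Adjacent-term ratio: r(k) = -7 * (k-4) / [(k-\frac{1}{6}) (k+1)] - rational; roots negated = parameters, x = -7, C = -\frac{1}{4}.


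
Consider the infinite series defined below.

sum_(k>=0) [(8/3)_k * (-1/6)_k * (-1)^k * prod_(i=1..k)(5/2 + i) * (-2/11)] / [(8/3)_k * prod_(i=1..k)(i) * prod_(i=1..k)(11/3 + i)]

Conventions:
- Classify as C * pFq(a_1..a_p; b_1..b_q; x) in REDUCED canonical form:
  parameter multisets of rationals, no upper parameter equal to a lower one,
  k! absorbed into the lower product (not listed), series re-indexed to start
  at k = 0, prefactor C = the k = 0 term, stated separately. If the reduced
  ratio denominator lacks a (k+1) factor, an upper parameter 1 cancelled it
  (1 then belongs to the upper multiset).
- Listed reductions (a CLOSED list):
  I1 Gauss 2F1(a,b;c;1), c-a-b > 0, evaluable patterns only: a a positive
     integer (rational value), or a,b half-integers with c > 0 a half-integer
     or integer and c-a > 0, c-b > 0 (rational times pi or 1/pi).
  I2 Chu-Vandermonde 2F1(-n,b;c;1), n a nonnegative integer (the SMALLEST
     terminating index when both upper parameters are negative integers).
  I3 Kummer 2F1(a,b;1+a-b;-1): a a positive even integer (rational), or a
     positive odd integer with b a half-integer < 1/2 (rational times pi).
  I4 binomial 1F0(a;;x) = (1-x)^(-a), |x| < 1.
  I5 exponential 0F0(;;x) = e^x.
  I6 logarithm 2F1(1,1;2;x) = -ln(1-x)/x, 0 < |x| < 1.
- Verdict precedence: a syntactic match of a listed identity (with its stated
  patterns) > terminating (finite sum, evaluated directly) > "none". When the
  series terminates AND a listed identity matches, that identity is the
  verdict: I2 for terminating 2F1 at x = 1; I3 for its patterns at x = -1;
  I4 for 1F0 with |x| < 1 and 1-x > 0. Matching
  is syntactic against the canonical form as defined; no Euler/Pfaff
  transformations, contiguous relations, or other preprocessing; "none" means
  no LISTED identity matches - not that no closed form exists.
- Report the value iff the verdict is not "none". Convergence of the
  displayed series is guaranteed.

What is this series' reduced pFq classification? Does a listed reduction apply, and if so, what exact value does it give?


Prefactor -2/11, argument -1: 2F1 with upper {-1/6, 7/2} over lower {14/3}. Verdict: no listed reduction: x = -1 and upper {-1/6, 7/2} fail every I1-I6 pattern.

Key observation: with t_0 = -2/11, the running product (prefactor -2/11) telescopes to a rising factorial.
Term ratio: r(k) = (-1) * (k-1/6) (k+7/2) / [(k+14/3) (k+1)] - rational in k, leading ratio (-1); with t_0 = -2/11, classification follows.


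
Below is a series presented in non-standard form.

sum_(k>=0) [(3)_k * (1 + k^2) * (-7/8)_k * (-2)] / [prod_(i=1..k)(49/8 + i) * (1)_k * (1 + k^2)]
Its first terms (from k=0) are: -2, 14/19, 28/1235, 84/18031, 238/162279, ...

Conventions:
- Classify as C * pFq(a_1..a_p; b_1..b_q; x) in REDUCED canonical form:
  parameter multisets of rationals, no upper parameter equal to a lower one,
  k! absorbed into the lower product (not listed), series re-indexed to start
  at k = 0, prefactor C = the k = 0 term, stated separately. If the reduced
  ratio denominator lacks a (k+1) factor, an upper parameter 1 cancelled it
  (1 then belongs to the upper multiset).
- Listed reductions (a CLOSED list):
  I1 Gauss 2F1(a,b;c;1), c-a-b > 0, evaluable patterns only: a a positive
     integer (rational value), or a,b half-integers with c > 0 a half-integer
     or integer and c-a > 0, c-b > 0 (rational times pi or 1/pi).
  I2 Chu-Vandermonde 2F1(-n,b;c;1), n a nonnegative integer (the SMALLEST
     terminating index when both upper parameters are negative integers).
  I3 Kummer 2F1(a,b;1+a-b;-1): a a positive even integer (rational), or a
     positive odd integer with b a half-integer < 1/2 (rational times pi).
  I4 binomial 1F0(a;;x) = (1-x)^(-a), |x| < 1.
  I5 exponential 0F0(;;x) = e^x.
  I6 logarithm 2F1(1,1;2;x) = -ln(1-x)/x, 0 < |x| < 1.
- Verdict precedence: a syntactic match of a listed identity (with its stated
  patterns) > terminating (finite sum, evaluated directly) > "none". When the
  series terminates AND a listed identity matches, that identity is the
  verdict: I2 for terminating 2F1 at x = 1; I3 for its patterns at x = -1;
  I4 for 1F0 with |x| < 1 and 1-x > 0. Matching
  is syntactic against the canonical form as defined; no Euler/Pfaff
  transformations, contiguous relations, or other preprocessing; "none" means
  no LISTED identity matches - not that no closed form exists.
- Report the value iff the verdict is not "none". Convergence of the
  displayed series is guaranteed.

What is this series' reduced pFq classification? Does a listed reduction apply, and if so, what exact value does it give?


Prefactor -2, argument 1: 2F1 with upper {-7/8, 3} over lower {57/8}. Verdict at x = 1: Gauss (I1, integer-parameter pattern) matches (x = 1: the Gamma ratio telescopes since c-a-b = 5 > 0 and a = 3 in Z>0). Hence: -3157/2560.

Key observation: from the first term -2: (1)_k (prefactor -2) is k! itself.
Term ratio: r(k) = 1 * (k-7/8) (k+3) / [(k+57/8) (k+1)] - rational in k. x = 1; t_0 = -2; negate the roots.


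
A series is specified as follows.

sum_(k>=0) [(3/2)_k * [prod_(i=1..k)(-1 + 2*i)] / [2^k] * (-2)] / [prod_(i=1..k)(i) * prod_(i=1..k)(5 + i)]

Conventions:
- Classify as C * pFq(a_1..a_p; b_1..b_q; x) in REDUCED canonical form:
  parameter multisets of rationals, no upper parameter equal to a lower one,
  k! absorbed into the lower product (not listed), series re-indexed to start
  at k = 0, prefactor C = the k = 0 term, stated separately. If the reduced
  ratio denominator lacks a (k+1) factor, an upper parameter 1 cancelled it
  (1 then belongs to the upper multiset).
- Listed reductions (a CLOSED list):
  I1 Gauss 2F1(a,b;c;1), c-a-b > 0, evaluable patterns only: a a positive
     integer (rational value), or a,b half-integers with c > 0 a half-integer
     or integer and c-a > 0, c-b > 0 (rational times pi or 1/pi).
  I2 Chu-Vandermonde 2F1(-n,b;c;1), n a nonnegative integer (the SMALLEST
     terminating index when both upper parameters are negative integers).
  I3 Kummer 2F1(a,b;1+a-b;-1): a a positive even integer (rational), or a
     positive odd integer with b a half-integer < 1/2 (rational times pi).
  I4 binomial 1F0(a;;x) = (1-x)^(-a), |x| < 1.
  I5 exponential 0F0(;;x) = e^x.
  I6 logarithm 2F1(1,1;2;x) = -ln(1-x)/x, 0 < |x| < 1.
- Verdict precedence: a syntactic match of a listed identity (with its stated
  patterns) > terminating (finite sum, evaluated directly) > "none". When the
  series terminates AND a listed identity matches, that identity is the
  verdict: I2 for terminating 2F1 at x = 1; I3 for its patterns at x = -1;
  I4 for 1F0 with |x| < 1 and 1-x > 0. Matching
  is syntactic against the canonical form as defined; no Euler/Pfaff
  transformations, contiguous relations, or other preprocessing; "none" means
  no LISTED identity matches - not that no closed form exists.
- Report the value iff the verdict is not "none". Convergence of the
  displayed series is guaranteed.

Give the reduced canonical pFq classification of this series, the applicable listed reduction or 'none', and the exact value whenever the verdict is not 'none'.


The tell: t_0 = -2 here, and the odd product 1*3*...*(2k-1) (C = -2, x = 1) is 2^k (1/2)_k.
Adjacent-term ratio: r(k) = 1 * (k+1/2) (k+3/2) / [(k+6) (k+1)] - poly over poly, x = 1 from leading terms; C = -2 at k = 0.

Canonical form: C = -2 times 2F1 with upper {1/2, 3/2}, lower {6}, x = 1. Verdict (x = 1): Gauss (I1, half-integer pattern) applies (x = 1; upper {1/2, 3/2} half-integers, c = 6 in the evaluable pattern). Hence: (-16384/2205) / pi.


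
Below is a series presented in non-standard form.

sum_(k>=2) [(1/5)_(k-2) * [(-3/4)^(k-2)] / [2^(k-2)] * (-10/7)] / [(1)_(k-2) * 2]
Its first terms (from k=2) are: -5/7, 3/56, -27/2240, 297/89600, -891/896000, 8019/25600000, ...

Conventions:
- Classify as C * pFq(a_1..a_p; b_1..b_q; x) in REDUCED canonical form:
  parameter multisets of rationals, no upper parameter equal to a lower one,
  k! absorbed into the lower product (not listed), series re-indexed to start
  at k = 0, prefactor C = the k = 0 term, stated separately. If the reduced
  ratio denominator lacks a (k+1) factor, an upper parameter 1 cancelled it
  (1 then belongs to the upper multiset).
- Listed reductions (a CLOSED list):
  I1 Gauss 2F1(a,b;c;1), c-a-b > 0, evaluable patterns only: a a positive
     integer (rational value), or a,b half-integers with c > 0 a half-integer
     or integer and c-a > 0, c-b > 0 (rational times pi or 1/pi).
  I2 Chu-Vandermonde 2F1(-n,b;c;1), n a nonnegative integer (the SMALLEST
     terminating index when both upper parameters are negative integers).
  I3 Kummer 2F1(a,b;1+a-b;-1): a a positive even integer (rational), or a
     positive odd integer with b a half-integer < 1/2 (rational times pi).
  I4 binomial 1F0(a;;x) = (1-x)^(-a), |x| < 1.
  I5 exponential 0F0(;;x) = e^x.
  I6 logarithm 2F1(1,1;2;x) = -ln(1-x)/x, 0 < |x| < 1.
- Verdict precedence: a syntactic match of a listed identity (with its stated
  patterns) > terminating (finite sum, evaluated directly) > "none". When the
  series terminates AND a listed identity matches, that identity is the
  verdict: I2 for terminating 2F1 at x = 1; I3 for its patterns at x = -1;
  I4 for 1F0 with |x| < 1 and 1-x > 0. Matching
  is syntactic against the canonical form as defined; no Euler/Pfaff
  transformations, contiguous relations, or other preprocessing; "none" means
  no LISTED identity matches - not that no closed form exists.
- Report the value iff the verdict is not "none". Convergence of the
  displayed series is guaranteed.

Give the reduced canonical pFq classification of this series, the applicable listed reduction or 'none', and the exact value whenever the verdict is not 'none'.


Reduced: x = -3/8, 1F0, upper = {1/5}, lower = {-}, C = -5/7. Verdict: binomial (I4) applies (the 1F0 binomial series: exponent -1/5, x = -3/8). Value: (-5/7) * (11/8)^(-1/5).

Key step: with t_0 = -5/7, (1)_k (C = -5/7, x = -3/8) is k! itself.
Consecutive-term ratio: r(k) = (-3/8) * (k+1/5) / [(k+1)] - rational; roots negated = parameters, x = (-3/8), C = -5/7.


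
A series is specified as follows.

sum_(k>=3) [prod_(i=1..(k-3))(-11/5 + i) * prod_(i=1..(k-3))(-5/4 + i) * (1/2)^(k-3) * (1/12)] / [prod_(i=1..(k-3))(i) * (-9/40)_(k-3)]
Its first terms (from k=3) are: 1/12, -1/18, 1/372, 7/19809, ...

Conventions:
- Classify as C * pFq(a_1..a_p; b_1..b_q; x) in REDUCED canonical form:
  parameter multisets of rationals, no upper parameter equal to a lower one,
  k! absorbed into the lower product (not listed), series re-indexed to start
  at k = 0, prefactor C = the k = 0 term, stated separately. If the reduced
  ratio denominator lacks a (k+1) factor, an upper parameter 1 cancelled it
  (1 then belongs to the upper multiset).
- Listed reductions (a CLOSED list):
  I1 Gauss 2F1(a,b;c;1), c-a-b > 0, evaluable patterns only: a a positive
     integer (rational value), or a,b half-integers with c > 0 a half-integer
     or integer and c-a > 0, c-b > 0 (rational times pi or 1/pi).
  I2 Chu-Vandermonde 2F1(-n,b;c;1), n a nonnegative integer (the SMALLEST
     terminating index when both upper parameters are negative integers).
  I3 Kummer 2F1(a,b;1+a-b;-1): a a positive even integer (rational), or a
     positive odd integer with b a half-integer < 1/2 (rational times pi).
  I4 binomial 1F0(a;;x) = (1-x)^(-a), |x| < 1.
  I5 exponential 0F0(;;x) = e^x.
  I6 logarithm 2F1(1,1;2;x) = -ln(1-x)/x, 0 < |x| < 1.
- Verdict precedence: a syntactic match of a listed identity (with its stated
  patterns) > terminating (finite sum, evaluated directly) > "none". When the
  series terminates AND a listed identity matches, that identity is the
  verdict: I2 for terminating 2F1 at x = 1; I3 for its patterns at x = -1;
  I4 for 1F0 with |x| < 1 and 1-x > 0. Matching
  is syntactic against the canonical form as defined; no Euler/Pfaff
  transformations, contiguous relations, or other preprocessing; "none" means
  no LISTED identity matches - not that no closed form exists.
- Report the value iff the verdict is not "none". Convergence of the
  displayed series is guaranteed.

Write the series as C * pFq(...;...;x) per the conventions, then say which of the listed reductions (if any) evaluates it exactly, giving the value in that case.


First insight: t_0 being 1/12, the running product (C = 1/12, x = 1/2) telescopes to a rising factorial.
Adjacent-term ratio: r(k) = (1/2) * (k-6/5) (k-1/4) / [(k-9/40) (k+1)] - rational in k. x = (1/2); t_0 = 1/12; negate the roots.

Canonical form: C = 1/12 times 2F1 with upper {-6/5, -1/4}, lower {-9/40}, x = 1/2. Verdict: none. No listed pattern accepts 2F1(-6/5, -1/4; -9/40; 1/2).


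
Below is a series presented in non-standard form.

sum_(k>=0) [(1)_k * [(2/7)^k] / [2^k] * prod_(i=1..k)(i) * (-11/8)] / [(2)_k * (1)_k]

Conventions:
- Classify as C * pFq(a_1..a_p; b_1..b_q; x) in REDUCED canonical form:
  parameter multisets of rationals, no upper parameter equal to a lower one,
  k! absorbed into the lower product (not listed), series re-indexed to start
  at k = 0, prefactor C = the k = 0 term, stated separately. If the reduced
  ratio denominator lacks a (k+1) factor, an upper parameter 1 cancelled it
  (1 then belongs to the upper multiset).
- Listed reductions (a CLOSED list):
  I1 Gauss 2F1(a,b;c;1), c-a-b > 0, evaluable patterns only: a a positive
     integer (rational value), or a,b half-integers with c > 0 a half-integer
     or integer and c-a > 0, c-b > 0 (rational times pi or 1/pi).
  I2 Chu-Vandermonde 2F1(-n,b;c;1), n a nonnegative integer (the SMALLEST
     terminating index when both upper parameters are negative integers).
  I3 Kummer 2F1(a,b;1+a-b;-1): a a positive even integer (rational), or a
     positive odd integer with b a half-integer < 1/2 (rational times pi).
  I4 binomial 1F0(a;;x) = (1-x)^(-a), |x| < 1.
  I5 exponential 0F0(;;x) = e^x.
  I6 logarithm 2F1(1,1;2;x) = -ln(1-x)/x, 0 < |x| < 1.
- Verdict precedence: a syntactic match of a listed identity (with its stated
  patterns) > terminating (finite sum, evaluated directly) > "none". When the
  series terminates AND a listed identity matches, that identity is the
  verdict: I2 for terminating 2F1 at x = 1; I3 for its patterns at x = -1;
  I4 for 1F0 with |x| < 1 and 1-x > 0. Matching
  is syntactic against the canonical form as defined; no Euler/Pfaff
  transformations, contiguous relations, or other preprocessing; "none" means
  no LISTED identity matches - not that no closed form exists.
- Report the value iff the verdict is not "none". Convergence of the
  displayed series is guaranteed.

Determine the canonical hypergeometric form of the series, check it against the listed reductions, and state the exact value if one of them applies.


Canonical form: C = -11/8 times 2F1 with upper {1, 1}, lower {2}, x = 1/7. Verdict: the logarithmic series (I6) fires (the logarithm: parameters (1,1;2), x = 1/7). Its exact value is (77/8) * ln(6/7).

First insight: from the first term -11/8: the running product (C = -11/8) telescopes to a rising factorial.
Term ratio: r(k) = (1/7) * (k+1) (k+1) / [(k+2) (k+1)] - rational in k, leading ratio (1/7); with t_0 = -11/8, classification follows.


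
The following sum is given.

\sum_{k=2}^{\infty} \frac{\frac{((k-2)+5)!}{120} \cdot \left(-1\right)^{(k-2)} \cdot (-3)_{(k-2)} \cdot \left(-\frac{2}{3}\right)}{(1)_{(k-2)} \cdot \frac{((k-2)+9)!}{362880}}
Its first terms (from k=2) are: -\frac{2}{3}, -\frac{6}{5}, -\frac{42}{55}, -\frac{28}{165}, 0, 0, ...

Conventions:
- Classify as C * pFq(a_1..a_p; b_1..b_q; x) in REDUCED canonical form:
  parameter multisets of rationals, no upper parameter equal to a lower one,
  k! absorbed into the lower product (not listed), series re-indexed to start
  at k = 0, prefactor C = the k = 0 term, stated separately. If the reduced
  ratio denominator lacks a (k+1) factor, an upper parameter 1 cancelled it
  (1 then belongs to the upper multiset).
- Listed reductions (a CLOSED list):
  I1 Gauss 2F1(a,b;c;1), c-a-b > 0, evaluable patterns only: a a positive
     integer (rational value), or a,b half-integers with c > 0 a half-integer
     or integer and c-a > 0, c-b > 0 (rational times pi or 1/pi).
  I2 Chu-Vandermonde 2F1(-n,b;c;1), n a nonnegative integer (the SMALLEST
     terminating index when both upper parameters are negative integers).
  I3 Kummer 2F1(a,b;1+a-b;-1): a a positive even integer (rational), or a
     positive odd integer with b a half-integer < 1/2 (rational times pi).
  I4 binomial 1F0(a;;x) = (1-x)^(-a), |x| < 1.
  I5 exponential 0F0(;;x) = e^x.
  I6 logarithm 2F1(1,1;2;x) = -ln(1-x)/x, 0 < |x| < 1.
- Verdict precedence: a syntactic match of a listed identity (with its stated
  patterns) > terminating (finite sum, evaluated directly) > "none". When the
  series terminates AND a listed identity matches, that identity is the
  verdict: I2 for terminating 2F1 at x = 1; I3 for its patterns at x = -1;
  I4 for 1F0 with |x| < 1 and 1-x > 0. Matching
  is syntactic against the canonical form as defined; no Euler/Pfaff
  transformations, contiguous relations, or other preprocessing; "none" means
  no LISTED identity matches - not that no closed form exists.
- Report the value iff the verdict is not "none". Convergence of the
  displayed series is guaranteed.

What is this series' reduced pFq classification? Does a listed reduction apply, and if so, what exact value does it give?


Classification (C = -\frac{2}{3}): 2F1 with upper {-3, 6}, lower {10}, argument x = -1. Verdict: Kummer's theorem (I3) fires (x = -1; c = 10 equals 1+a-b for upper {-3, 6}: listed pattern). Its exact value is -\frac{14}{5}.

The tell: t_0 = -\frac{2}{3} here, and the denominator's factorial ratio (C = -2/3) is a lower Pochhammer.
Adjacent-term ratio: r(k) = -1 * (k-3) (k+6) / [(k+10) (k+1)] ; factor over Q: parameters, x = -1, and C = -\frac{2}{3}.
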